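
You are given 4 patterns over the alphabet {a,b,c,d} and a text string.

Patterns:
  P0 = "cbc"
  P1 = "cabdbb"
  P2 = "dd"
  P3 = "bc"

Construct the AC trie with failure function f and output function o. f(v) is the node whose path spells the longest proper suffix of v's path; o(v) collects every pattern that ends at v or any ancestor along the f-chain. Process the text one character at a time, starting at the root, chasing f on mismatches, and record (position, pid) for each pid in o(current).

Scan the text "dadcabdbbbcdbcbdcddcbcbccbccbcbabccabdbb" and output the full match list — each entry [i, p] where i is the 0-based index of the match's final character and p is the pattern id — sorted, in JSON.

Build automaton:
Trie (insert patterns):
  n0 'ε': b→11 c→1 d→9
  n1 'c': a→4 b→2
  n2 'cb': c→3
  n3 'cbc': ·  ←P0
  n4 'ca': b→5
  n5 'cab': d→6
  n6 'cabd': b→7
  n7 'cabdb': b→8
  n8 'cabdbb': ·  ←P1
  n9 'd': d→10
  n10 'dd': ·  ←P2
  n11 'b': c→12
  n12 'bc': ·  ←P3

BFS fail/out derivation:
  fail(1) 'c': from fail(0)=0 chase 'c': 0 ⇒ 0;  out=∅∪out(0)=∅
  fail(9) 'd': from fail(0)=0 chase 'd': 0 ⇒ 0;  out=∅∪out(0)=∅
  fail(11) 'b': from fail(0)=0 chase 'b': 0 ⇒ 0;  out=∅∪out(0)=∅
  fail(2) 'cb': from fail(1)=0 chase 'b': 0 ⇒ 11;  out=∅∪out(11)=∅
  fail(4) 'ca': from fail(1)=0 chase 'a': 0 ⇒ 0;  out=∅∪out(0)=∅
  fail(10) 'dd': from fail(9)=0 chase 'd': 0 ⇒ 9;  out={2}∪out(9)={2}
  fail(12) 'bc': from fail(11)=0 chase 'c': 0 ⇒ 1;  out={3}∪out(1)={3}
  fail(3) 'cbc': from fail(2)=11 chase 'c': 11 ⇒ 12;  out={0}∪out(12)={0,3}
  fail(5) 'cab': from fail(4)=0 chase 'b': 0 ⇒ 11;  out=∅∪out(11)=∅
  fail(6) 'cabd': from fail(5)=11 chase 'd': 11→0 ⇒ 9;  out=∅∪out(9)=∅
  fail(7) 'cabdb': from fail(6)=9 chase 'b': 9→0 ⇒ 11;  out=∅∪out(11)=∅
  fail(8) 'cabdbb': from fail(7)=11 chase 'b': 11→0 ⇒ 11;  out={1}∪out(11)={1}

Run:
pos 0 'd': at 9
pos 1 'a': at 0 ·f
pos 2 'd': at 9
pos 3 'c': at 1 ·f
pos 4 'a': at 4
pos 5 'b': at 5
pos 6 'd': at 6
pos 7 'b': at 7
pos 8 'b': at 8  ** P1@[3:8]
pos 9 'b': at 11 ·f
pos 10 'c': at 12  ** P3@[9:10]
pos 11 'd': at 9 ·f
pos 12 'b': at 11 ·f
pos 13 'c': at 12  ** P3@[12:13]
pos 14 'b': at 2 ·f
pos 15 'd': at 9 ·f
pos 16 'c': at 1 ·f
pos 17 'd': at 9 ·f
pos 18 'd': at 10  ** P2@[17:18]
pos 19 'c': at 1 ·f
pos 20 'b': at 2
pos 21 'c': at 3  ** P0@[19:21],P3@[20:21]
pos 22 'b': at 2 ·f
pos 23 'c': at 3  ** P0@[21:23],P3@[22:23]
pos 24 'c': at 1 ·f
pos 25 'b': at 2
pos 26 'c': at 3  ** P0@[24:26],P3@[25:26]
pos 27 'c': at 1 ·f
pos 28 'b': at 2
pos 29 'c': at 3  ** P0@[27:29],P3@[28:29]
pos 30 'b': at 2 ·f
pos 31 'a': at 0 ·f
pos 32 'b': at 11
pos 33 'c': at 12  ** P3@[32:33]
pos 34 'c': at 1 ·f
pos 35 'a': at 4
pos 36 'b': at 5
pos 37 'd': at 6
pos 38 'b': at 7
pos 39 'b': at 8  ** P1@[34:39]

Result: [[8,1],[10,3],[13,3],[18,2],[21,0],[21,3],[23,0],[23,3],[26,0],[26,3],[29,0],[29,3],[33,3],[39,1]]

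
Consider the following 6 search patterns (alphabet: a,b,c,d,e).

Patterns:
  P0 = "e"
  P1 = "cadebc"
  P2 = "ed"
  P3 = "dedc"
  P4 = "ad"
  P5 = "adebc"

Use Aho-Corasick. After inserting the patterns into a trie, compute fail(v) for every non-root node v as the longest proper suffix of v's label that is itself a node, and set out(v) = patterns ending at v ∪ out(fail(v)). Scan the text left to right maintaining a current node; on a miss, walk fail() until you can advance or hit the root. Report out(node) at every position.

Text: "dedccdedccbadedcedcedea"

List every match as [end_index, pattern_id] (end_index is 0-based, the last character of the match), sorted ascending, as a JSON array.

Construct AC machine:
Trie (insert patterns):
  n0 'ε': a→13 c→2 d→9 e→1
  n1 'e': d→8  ←P0
  n2 'c': a→3
  n3 'ca': d→4
  n4 'cad': e→5
  n5 'cade': b→6
  n6 'cadeb': c→7
  n7 'cadebc': ·  ←P1
  n8 'ed': ·  ←P2
  n9 'd': e→10
  n10 'de': d→11
  n11 'ded': c→12
  n12 'dedc': ·  ←P3
  n13 'a': d→14
  n14 'ad': e→15  ←P4
  n15 'ade': b→16
  n16 'adeb': c→17
  n17 'adebc': ·  ←P5

Failure links (BFS by depth):
  n1('e'): parent n0 fail=0; on 'e' 0 → fail=0;  out {0}∪∅={0}
  n2('c'): parent n0 fail=0; on 'c' 0 → fail=0;  out ∅∪∅=∅
  n9('d'): parent n0 fail=0; on 'd' 0 → fail=0;  out ∅∪∅=∅
  n13('a'): parent n0 fail=0; on 'a' 0 → fail=0;  out ∅∪∅=∅
  n3('ca'): parent n2 fail=0; on 'a' 0 → fail=13;  out ∅∪∅=∅
  n8('ed'): parent n1 fail=0; on 'd' 0 → fail=9;  out {2}∪∅={2}
  n10('de'): parent n9 fail=0; on 'e' 0 → fail=1;  out ∅∪{0}={0}
  n14('ad'): parent n13 fail=0; on 'd' 0 → fail=9;  out {4}∪∅={4}
  n4('cad'): parent n3 fail=13; on 'd' 13 → fail=14;  out ∅∪{4}={4}
  n11('ded'): parent n10 fail=1; on 'd' 1 → fail=8;  out ∅∪{2}={2}
  n15('ade'): parent n14 fail=9; on 'e' 9 → fail=10;  out ∅∪{0}={0}
  n5('cade'): parent n4 fail=14; on 'e' 14 → fail=15;  out ∅∪{0}={0}
  n12('dedc'): parent n11 fail=8; on 'c' 8→9→0 → fail=2;  out {3}∪∅={3}
  n16('adeb'): parent n15 fail=10; on 'b' 10→1→0 → fail=0;  out ∅∪∅=∅
  n6('cadeb'): parent n5 fail=15; on 'b' 15 → fail=16;  out ∅∪∅=∅
  n17('adebc'): parent n16 fail=0; on 'c' 0 → fail=2;  out {5}∪∅={5}
  n7('cadebc'): parent n6 fail=16; on 'c' 16 → fail=17;  out {1}∪{5}={1,5}

Text stream:
i=0 'd': node 0→9
i=1 'e': node 9→10  → match P0@[1:1]
i=2 'd': node 10→11  → match P2@[1:2]
i=3 'c': node 11→12  → match P3@[0:3]
i=4 'c': node 12→2 (fail-walked)
i=5 'd': node 2→9 (fail-walked)
i=6 'e': node 9→10  → match P0@[6:6]
i=7 'd': node 10→11  → match P2@[6:7]
i=8 'c': node 11→12  → match P3@[5:8]
i=9 'c': node 12→2 (fail-walked)
i=10 'b': node 2→0 (fail-walked)
i=11 'a': node 0→13
i=12 'd': node 13→14  → match P4@[11:12]
i=13 'e': node 14→15  → match P0@[13:13]
i=14 'd': node 15→11 (fail-walked)  → match P2@[13:14]
i=15 'c': node 11→12  → match P3@[12:15]
i=16 'e': node 12→1 (fail-walked)  → match P0@[16:16]
i=17 'd': node 1→8  → match P2@[16:17]
i=18 'c': node 8→2 (fail-walked)
i=19 'e': node 2→1 (fail-walked)  → match P0@[19:19]
i=20 'd': node 1→8  → match P2@[19:20]
i=21 'e': node 8→10 (fail-walked)  → match P0@[21:21]
i=22 'a': node 10→13 (fail-walked)

All matches (sorted): [[1,0],[2,2],[3,3],[6,0],[7,2],[8,3],[12,4],[13,0],[14,2],[15,3],[16,0],[17,2],[19,0],[20,2],[21,0]]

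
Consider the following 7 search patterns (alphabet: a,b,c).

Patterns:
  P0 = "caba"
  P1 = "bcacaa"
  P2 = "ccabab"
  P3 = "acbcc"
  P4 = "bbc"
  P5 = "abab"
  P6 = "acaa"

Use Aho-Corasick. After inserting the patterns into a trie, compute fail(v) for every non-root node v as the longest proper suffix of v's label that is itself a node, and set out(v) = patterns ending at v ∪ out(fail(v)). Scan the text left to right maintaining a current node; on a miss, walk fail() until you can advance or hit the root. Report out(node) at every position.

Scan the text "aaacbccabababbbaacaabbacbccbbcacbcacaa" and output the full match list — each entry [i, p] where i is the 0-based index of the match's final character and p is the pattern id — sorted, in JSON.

Construct AC machine:
Trie nodes:
  n0 'ε': a→16 b→5 c→1
  n1 'c': a→2 c→11
  n2 'ca': b→3
  n3 'cab': a→4
  n4 'caba': ·  ←P0
  n5 'b': b→21 c→6
  n6 'bc': a→7
  n7 'bca': c→8
  n8 'bcac': a→9
  n9 'bcaca': a→10
  n10 'bcacaa': ·  ←P1
  n11 'cc': a→12
  n12 'cca': b→13
  n13 'ccab': a→14
  n14 'ccaba': b→15
  n15 'ccabab': ·  ←P2
  n16 'a': b→23 c→17
  n17 'ac': a→26 b→18
  n18 'acb': c→19
  n19 'acbc': c→20
  n20 'acbcc': ·  ←P3
  n21 'bb': c→22
  n22 'bbc': ·  ←P4
  n23 'ab': a→24
  n24 'aba': b→25
  n25 'abab': ·  ←P5
  n26 'aca': a→27
  n27 'acaa': ·  ←P6

Failure links (BFS by depth):
  fail(1) 'c': from fail(0)=0 chase 'c': 0 ⇒ 0;  out=∅∪out(0)=∅
  fail(5) 'b': from fail(0)=0 chase 'b': 0 ⇒ 0;  out=∅∪out(0)=∅
  fail(16) 'a': from fail(0)=0 chase 'a': 0 ⇒ 0;  out=∅∪out(0)=∅
  fail(2) 'ca': from fail(1)=0 chase 'a': 0 ⇒ 16;  out=∅∪out(16)=∅
  fail(6) 'bc': from fail(5)=0 chase 'c': 0 ⇒ 1;  out=∅∪out(1)=∅
  fail(11) 'cc': from fail(1)=0 chase 'c': 0 ⇒ 1;  out=∅∪out(1)=∅
  fail(17) 'ac': from fail(16)=0 chase 'c': 0 ⇒ 1;  out=∅∪out(1)=∅
  fail(21) 'bb': from fail(5)=0 chase 'b': 0 ⇒ 5;  out=∅∪out(5)=∅
  fail(23) 'ab': from fail(16)=0 chase 'b': 0 ⇒ 5;  out=∅∪out(5)=∅
  fail(3) 'cab': from fail(2)=16 chase 'b': 16 ⇒ 23;  out=∅∪out(23)=∅
  fail(7) 'bca': from fail(6)=1 chase 'a': 1 ⇒ 2;  out=∅∪out(2)=∅
  fail(12) 'cca': from fail(11)=1 chase 'a': 1 ⇒ 2;  out=∅∪out(2)=∅
  fail(18) 'acb': from fail(17)=1 chase 'b': 1→0 ⇒ 5;  out=∅∪out(5)=∅
  fail(22) 'bbc': from fail(21)=5 chase 'c': 5 ⇒ 6;  out={4}∪out(6)={4}
  fail(24) 'aba': from fail(23)=5 chase 'a': 5→0 ⇒ 16;  out=∅∪out(16)=∅
  fail(26) 'aca': from fail(17)=1 chase 'a': 1 ⇒ 2;  out=∅∪out(2)=∅
  fail(4) 'caba': from fail(3)=23 chase 'a': 23 ⇒ 24;  out={0}∪out(24)={0}
  fail(8) 'bcac': from fail(7)=2 chase 'c': 2→16 ⇒ 17;  out=∅∪out(17)=∅
  fail(13) 'ccab': from fail(12)=2 chase 'b': 2 ⇒ 3;  out=∅∪out(3)=∅
  fail(19) 'acbc': from fail(18)=5 chase 'c': 5 ⇒ 6;  out=∅∪out(6)=∅
  fail(25) 'abab': from fail(24)=16 chase 'b': 16 ⇒ 23;  out={5}∪out(23)={5}
  fail(27) 'acaa': from fail(26)=2 chase 'a': 2→16→0 ⇒ 16;  out={6}∪out(16)={6}
  fail(9) 'bcaca': from fail(8)=17 chase 'a': 17 ⇒ 26;  out=∅∪out(26)=∅
  fail(14) 'ccaba': from fail(13)=3 chase 'a': 3 ⇒ 4;  out=∅∪out(4)={0}
  fail(20) 'acbcc': from fail(19)=6 chase 'c': 6→1 ⇒ 11;  out={3}∪out(11)={3}
  fail(10) 'bcacaa': from fail(9)=26 chase 'a': 26 ⇒ 27;  out={1}∪out(27)={1,6}
  fail(15) 'ccabab': from fail(14)=4 chase 'b': 4→24 ⇒ 25;  out={2}∪out(25)={2,5}

Text stream:
i=0 'a': node 0→16
i=1 'a': node 16→16 (via fail)
i=2 'a': node 16→16 (via fail)
i=3 'c': node 16→17
i=4 'b': node 17→18
i=5 'c': node 18→19
i=6 'c': node 19→20  → match P3@[2:6]
i=7 'a': node 20→12 (via fail)
i=8 'b': node 12→13
i=9 'a': node 13→14  → match P0@[6:9]
i=10 'b': node 14→15  → match P2@[5:10],P5@[7:10]
i=11 'a': node 15→24 (via fail)
i=12 'b': node 24→25  → match P5@[9:12]
i=13 'b': node 25→21 (via fail)
i=14 'b': node 21→21 (via fail)
i=15 'a': node 21→16 (via fail)
i=16 'a': node 16→16 (via fail)
i=17 'c': node 16→17
i=18 'a': node 17→26
i=19 'a': node 26→27  → match P6@[16:19]
i=20 'b': node 27→23 (via fail)
i=21 'b': node 23→21 (via fail)
i=22 'a': node 21→16 (via fail)
i=23 'c': node 16→17
i=24 'b': node 17→18
i=25 'c': node 18→19
i=26 'c': node 19→20  → match P3@[22:26]
i=27 'b': node 20→5 (via fail)
i=28 'b': node 5→21
i=29 'c': node 21→22  → match P4@[27:29]
i=30 'a': node 22→7 (via fail)
i=31 'c': node 7→8
i=32 'b': node 8→18 (via fail)
i=33 'c': node 18→19
i=34 'a': node 19→7 (via fail)
i=35 'c': node 7→8
i=36 'a': node 8→9
i=37 'a': node 9→10  → match P1@[32:37],P6@[34:37]

Result: [[6,3],[9,0],[10,2],[10,5],[12,5],[19,6],[26,3],[29,4],[37,1],[37,6]]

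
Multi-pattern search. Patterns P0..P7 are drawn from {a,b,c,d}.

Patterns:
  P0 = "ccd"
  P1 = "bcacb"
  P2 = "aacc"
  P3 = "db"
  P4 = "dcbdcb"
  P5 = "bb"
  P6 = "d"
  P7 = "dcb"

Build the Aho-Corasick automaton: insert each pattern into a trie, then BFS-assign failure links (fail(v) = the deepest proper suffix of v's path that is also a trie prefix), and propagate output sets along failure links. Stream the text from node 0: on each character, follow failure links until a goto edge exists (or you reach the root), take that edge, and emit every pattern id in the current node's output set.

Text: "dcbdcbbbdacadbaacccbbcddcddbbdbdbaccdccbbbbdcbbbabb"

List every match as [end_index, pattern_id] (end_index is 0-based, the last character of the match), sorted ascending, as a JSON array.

Build automaton:
Trie nodes:
  n0 'ε': a→9 b→4 c→1 d→13
  n1 'c': c→2
  n2 'cc': d→3
  n3 'ccd': ·  [P0 ends]
  n4 'b': b→20 c→5
  n5 'bc': a→6
  n6 'bca': c→7
  n7 'bcac': b→8
  n8 'bcacb': ·  [P1 ends]
  n9 'a': a→10
  n10 'aa': c→11
  n11 'aac': c→12
  n12 'aacc': ·  [P2 ends]
  n13 'd': b→14 c→15  [P6 ends]
  n14 'db': ·  [P3 ends]
  n15 'dc': b→16
  n16 'dcb': d→17  [P7 ends]
  n17 'dcbd': c→18
  n18 'dcbdc': b→19
  n19 'dcbdcb': ·  [P4 ends]
  n20 'bb': ·  [P5 ends]

Failure links (BFS by depth):
  n1('c'): parent n0 fail=0; on 'c' 0 → fail=0;  out ∅∪∅=∅
  n4('b'): parent n0 fail=0; on 'b' 0 → fail=0;  out ∅∪∅=∅
  n9('a'): parent n0 fail=0; on 'a' 0 → fail=0;  out ∅∪∅=∅
  n13('d'): parent n0 fail=0; on 'd' 0 → fail=0;  out {6}∪∅={6}
  n2('cc'): parent n1 fail=0; on 'c' 0 → fail=1;  out ∅∪∅=∅
  n5('bc'): parent n4 fail=0; on 'c' 0 → fail=1;  out ∅∪∅=∅
  n10('aa'): parent n9 fail=0; on 'a' 0 → fail=9;  out ∅∪∅=∅
  n14('db'): parent n13 fail=0; on 'b' 0 → fail=4;  out {3}∪∅={3}
  n15('dc'): parent n13 fail=0; on 'c' 0 → fail=1;  out ∅∪∅=∅
  n20('bb'): parent n4 fail=0; on 'b' 0 → fail=4;  out {5}∪∅={5}
  n3('ccd'): parent n2 fail=1; on 'd' 1→0 → fail=13;  out {0}∪{6}={0,6}
  n6('bca'): parent n5 fail=1; on 'a' 1→0 → fail=9;  out ∅∪∅=∅
  n11('aac'): parent n10 fail=9; on 'c' 9→0 → fail=1;  out ∅∪∅=∅
  n16('dcb'): parent n15 fail=1; on 'b' 1→0 → fail=4;  out {7}∪∅={7}
  n7('bcac'): parent n6 fail=9; on 'c' 9→0 → fail=1;  out ∅∪∅=∅
  n12('aacc'): parent n11 fail=1; on 'c' 1 → fail=2;  out {2}∪∅={2}
  n17('dcbd'): parent n16 fail=4; on 'd' 4→0 → fail=13;  out ∅∪{6}={6}
  n8('bcacb'): parent n7 fail=1; on 'b' 1→0 → fail=4;  out {1}∪∅={1}
  n18('dcbdc'): parent n17 fail=13; on 'c' 13 → fail=15;  out ∅∪∅=∅
  n19('dcbdcb'): parent n18 fail=15; on 'b' 15 → fail=16;  out {4}∪{7}={4,7}

Text stream:
[0] read 'd'  n0⇒n13  ** P6@[0:0]
[1] read 'c'  n13⇒n15
[2] read 'b'  n15⇒n16  ** P7@[0:2]
[3] read 'd'  n16⇒n17  ** P6@[3:3]
[4] read 'c'  n17⇒n18
[5] read 'b'  n18⇒n19  ** P4@[0:5],P7@[3:5]
[6] read 'b'  n19⇒n20 (fail-walked)  ** P5@[5:6]
[7] read 'b'  n20⇒n20 (fail-walked)  ** P5@[6:7]
[8] read 'd'  n20⇒n13 (fail-walked)  ** P6@[8:8]
[9] read 'a'  n13⇒n9 (fail-walked)
[10] read 'c'  n9⇒n1 (fail-walked)
[11] read 'a'  n1⇒n9 (fail-walked)
[12] read 'd'  n9⇒n13 (fail-walked)  ** P6@[12:12]
[13] read 'b'  n13⇒n14  ** P3@[12:13]
[14] read 'a'  n14⇒n9 (fail-walked)
[15] read 'a'  n9⇒n10
[16] read 'c'  n10⇒n11
[17] read 'c'  n11⇒n12  ** P2@[14:17]
[18] read 'c'  n12⇒n2 (fail-walked)
[19] read 'b'  n2⇒n4 (fail-walked)
[20] read 'b'  n4⇒n20  ** P5@[19:20]
[21] read 'c'  n20⇒n5 (fail-walked)
[22] read 'd'  n5⇒n13 (fail-walked)  ** P6@[22:22]
[23] read 'd'  n13⇒n13 (fail-walked)  ** P6@[23:23]
[24] read 'c'  n13⇒n15
[25] read 'd'  n15⇒n13 (fail-walked)  ** P6@[25:25]
[26] read 'd'  n13⇒n13 (fail-walked)  ** P6@[26:26]
[27] read 'b'  n13⇒n14  ** P3@[26:27]
[28] read 'b'  n14⇒n20 (fail-walked)  ** P5@[27:28]
[29] read 'd'  n20⇒n13 (fail-walked)  ** P6@[29:29]
[30] read 'b'  n13⇒n14  ** P3@[29:30]
[31] read 'd'  n14⇒n13 (fail-walked)  ** P6@[31:31]
[32] read 'b'  n13⇒n14  ** P3@[31:32]
[33] read 'a'  n14⇒n9 (fail-walked)
[34] read 'c'  n9⇒n1 (fail-walked)
[35] read 'c'  n1⇒n2
[36] read 'd'  n2⇒n3  ** P0@[34:36],P6@[36:36]
[37] read 'c'  n3⇒n15 (fail-walked)
[38] read 'c'  n15⇒n2 (fail-walked)
[39] read 'b'  n2⇒n4 (fail-walked)
[40] read 'b'  n4⇒n20  ** P5@[39:40]
[41] read 'b'  n20⇒n20 (fail-walked)  ** P5@[40:41]
[42] read 'b'  n20⇒n20 (fail-walked)  ** P5@[41:42]
[43] read 'd'  n20⇒n13 (fail-walked)  ** P6@[43:43]
[44] read 'c'  n13⇒n15
[45] read 'b'  n15⇒n16  ** P7@[43:45]
[46] read 'b'  n16⇒n20 (fail-walked)  ** P5@[45:46]
[47] read 'b'  n20⇒n20 (fail-walked)  ** P5@[46:47]
[48] read 'a'  n20⇒n9 (fail-walked)
[49] read 'b'  n9⇒n4 (fail-walked)
[50] read 'b'  n4⇒n20  ** P5@[49:50]

All matches (sorted): [[0,6],[2,7],[3,6],[5,4],[5,7],[6,5],[7,5],[8,6],[12,6],[13,3],[17,2],[20,5],[22,6],[23,6],[25,6],[26,6],[27,3],[28,5],[29,6],[30,3],[31,6],[32,3],[36,0],[36,6],[40,5],[41,5],[42,5],[43,6],[45,7],[46,5],[47,5],[50,5]]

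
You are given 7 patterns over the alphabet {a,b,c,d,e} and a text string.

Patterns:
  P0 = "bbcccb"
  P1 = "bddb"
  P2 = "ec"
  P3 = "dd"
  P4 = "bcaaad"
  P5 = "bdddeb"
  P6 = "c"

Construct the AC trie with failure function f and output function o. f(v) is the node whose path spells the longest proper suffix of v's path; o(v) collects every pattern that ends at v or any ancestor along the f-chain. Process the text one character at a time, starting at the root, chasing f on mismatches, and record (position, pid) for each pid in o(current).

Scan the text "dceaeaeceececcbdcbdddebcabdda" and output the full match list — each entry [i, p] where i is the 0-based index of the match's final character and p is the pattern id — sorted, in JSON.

Build automaton:
Trie nodes:
  n0 'ε': b→1 c→22 d→12 e→10
  n1 'b': b→2 c→14 d→7
  n2 'bb': c→3
  n3 'bbc': c→4
  n4 'bbcc': c→5
  n5 'bbccc': b→6
  n6 'bbcccb': ·  [P0 ends]
  n7 'bd': d→8
  n8 'bdd': b→9 d→19
  n9 'bddb': ·  [P1 ends]
  n10 'e': c→11
  n11 'ec': ·  [P2 ends]
  n12 'd': d→13
  n13 'dd': ·  [P3 ends]
  n14 'bc': a→15
  n15 'bca': a→16
  n16 'bcaa': a→17
  n17 'bcaaa': d→18
  n18 'bcaaad': ·  [P4 ends]
  n19 'bddd': e→20
  n20 'bddde': b→21
  n21 'bdddeb': ·  [P5 ends]
  n22 'c': ·  [P6 ends]

Failure links (BFS by depth):
  n1('b'): parent n0 fail=0; on 'b' 0 → fail=0;  out ∅∪∅=∅
  n10('e'): parent n0 fail=0; on 'e' 0 → fail=0;  out ∅∪∅=∅
  n12('d'): parent n0 fail=0; on 'd' 0 → fail=0;  out ∅∪∅=∅
  n22('c'): parent n0 fail=0; on 'c' 0 → fail=0;  out {6}∪∅={6}
  n2('bb'): parent n1 fail=0; on 'b' 0 → fail=1;  out ∅∪∅=∅
  n7('bd'): parent n1 fail=0; on 'd' 0 → fail=12;  out ∅∪∅=∅
  n11('ec'): parent n10 fail=0; on 'c' 0 → fail=22;  out {2}∪{6}={2,6}
  n13('dd'): parent n12 fail=0; on 'd' 0 → fail=12;  out {3}∪∅={3}
  n14('bc'): parent n1 fail=0; on 'c' 0 → fail=22;  out ∅∪{6}={6}
  n3('bbc'): parent n2 fail=1; on 'c' 1 → fail=14;  out ∅∪{6}={6}
  n8('bdd'): parent n7 fail=12; on 'd' 12 → fail=13;  out ∅∪{3}={3}
  n15('bca'): parent n14 fail=22; on 'a' 22→0 → fail=0;  out ∅∪∅=∅
  n4('bbcc'): parent n3 fail=14; on 'c' 14→22→0 → fail=22;  out ∅∪{6}={6}
  n9('bddb'): parent n8 fail=13; on 'b' 13→12→0 → fail=1;  out {1}∪∅={1}
  n16('bcaa'): parent n15 fail=0; on 'a' 0 → fail=0;  out ∅∪∅=∅
  n19('bddd'): parent n8 fail=13; on 'd' 13→12 → fail=13;  out ∅∪{3}={3}
  n5('bbccc'): parent n4 fail=22; on 'c' 22→0 → fail=22;  out ∅∪{6}={6}
  n17('bcaaa'): parent n16 fail=0; on 'a' 0 → fail=0;  out ∅∪∅=∅
  n20('bddde'): parent n19 fail=13; on 'e' 13→12→0 → fail=10;  out ∅∪∅=∅
  n6('bbcccb'): parent n5 fail=22; on 'b' 22→0 → fail=1;  out {0}∪∅={0}
  n18('bcaaad'): parent n17 fail=0; on 'd' 0 → fail=12;  out {4}∪∅={4}
  n21('bdddeb'): parent n20 fail=10; on 'b' 10→0 → fail=1;  out {5}∪∅={5}

Text stream:
i=0 'd': node 0→12
i=1 'c': node 12→22 ·f  emit P6@[1:1]
i=2 'e': node 22→10 ·f
i=3 'a': node 10→0 ·f
i=4 'e': node 0→10
i=5 'a': node 10→0 ·f
i=6 'e': node 0→10
i=7 'c': node 10→11  emit P2@[6:7],P6@[7:7]
i=8 'e': node 11→10 ·f
i=9 'e': node 10→10 ·f
i=10 'c': node 10→11  emit P2@[9:10],P6@[10:10]
i=11 'e': node 11→10 ·f
i=12 'c': node 10→11  emit P2@[11:12],P6@[12:12]
i=13 'c': node 11→22 ·f  emit P6@[13:13]
i=14 'b': node 22→1 ·f
i=15 'd': node 1→7
i=16 'c': node 7→22 ·f  emit P6@[16:16]
i=17 'b': node 22→1 ·f
i=18 'd': node 1→7
i=19 'd': node 7→8  emit P3@[18:19]
i=20 'd': node 8→19  emit P3@[19:20]
i=21 'e': node 19→20
i=22 'b': node 20→21  emit P5@[17:22]
i=23 'c': node 21→14 ·f  emit P6@[23:23]
i=24 'a': node 14→15
i=25 'b': node 15→1 ·f
i=26 'd': node 1→7
i=27 'd': node 7→8  emit P3@[26:27]
i=28 'a': node 8→0 ·f

Result: [[1,6],[7,2],[7,6],[10,2],[10,6],[12,2],[12,6],[13,6],[16,6],[19,3],[20,3],[22,5],[23,6],[27,3]]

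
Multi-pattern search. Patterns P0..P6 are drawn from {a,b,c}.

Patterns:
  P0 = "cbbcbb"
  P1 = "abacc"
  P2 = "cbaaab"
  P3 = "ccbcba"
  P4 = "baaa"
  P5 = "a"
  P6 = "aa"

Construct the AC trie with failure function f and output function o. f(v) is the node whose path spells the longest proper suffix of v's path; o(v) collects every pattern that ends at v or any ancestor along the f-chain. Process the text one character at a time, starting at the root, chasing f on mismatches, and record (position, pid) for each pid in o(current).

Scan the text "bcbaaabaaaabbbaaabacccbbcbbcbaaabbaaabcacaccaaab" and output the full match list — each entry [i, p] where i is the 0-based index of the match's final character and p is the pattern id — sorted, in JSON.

Construct AC machine:
Trie nodes:
  n0 'ε': a→7 b→21 c→1
  n1 'c': b→2 c→16
  n2 'cb': a→12 b→3
  n3 'cbb': c→4
  n4 'cbbc': b→5
  n5 'cbbcb': b→6
  n6 'cbbcbb': ·  [P0 ends]
  n7 'a': a→25 b→8  [P5 ends]
  n8 'ab': a→9
  n9 'aba': c→10
  n10 'abac': c→11
  n11 'abacc': ·  [P1 ends]
  n12 'cba': a→13
  n13 'cbaa': a→14
  n14 'cbaaa': b→15
  n15 'cbaaab': ·  [P2 ends]
  n16 'cc': b→17
  n17 'ccb': c→18
  n18 'ccbc': b→19
  n19 'ccbcb': a→20
  n20 'ccbcba': ·  [P3 ends]
  n21 'b': a→22
  n22 'ba': a→23
  n23 'baa': a→24
  n24 'baaa': ·  [P4 ends]
  n25 'aa': ·  [P6 ends]

Failure links (BFS by depth):
  n1('c'): parent n0 fail=0; on 'c' 0 → fail=0;  out ∅∪∅=∅
  n7('a'): parent n0 fail=0; on 'a' 0 → fail=0;  out {5}∪∅={5}
  n21('b'): parent n0 fail=0; on 'b' 0 → fail=0;  out ∅∪∅=∅
  n2('cb'): parent n1 fail=0; on 'b' 0 → fail=21;  out ∅∪∅=∅
  n8('ab'): parent n7 fail=0; on 'b' 0 → fail=21;  out ∅∪∅=∅
  n16('cc'): parent n1 fail=0; on 'c' 0 → fail=1;  out ∅∪∅=∅
  n22('ba'): parent n21 fail=0; on 'a' 0 → fail=7;  out ∅∪{5}={5}
  n25('aa'): parent n7 fail=0; on 'a' 0 → fail=7;  out {6}∪{5}={5,6}
  n3('cbb'): parent n2 fail=21; on 'b' 21→0 → fail=21;  out ∅∪∅=∅
  n9('aba'): parent n8 fail=21; on 'a' 21 → fail=22;  out ∅∪{5}={5}
  n12('cba'): parent n2 fail=21; on 'a' 21 → fail=22;  out ∅∪{5}={5}
  n17('ccb'): parent n16 fail=1; on 'b' 1 → fail=2;  out ∅∪∅=∅
  n23('baa'): parent n22 fail=7; on 'a' 7 → fail=25;  out ∅∪{5,6}={5,6}
  n4('cbbc'): parent n3 fail=21; on 'c' 21→0 → fail=1;  out ∅∪∅=∅
  n10('abac'): parent n9 fail=22; on 'c' 22→7→0 → fail=1;  out ∅∪∅=∅
  n13('cbaa'): parent n12 fail=22; on 'a' 22 → fail=23;  out ∅∪{5,6}={5,6}
  n18('ccbc'): parent n17 fail=2; on 'c' 2→21→0 → fail=1;  out ∅∪∅=∅
  n24('baaa'): parent n23 fail=25; on 'a' 25→7 → fail=25;  out {4}∪{5,6}={4,5,6}
  n5('cbbcb'): parent n4 fail=1; on 'b' 1 → fail=2;  out ∅∪∅=∅
  n11('abacc'): parent n10 fail=1; on 'c' 1 → fail=16;  out {1}∪∅={1}
  n14('cbaaa'): parent n13 fail=23; on 'a' 23 → fail=24;  out ∅∪{4,5,6}={4,5,6}
  n19('ccbcb'): parent n18 fail=1; on 'b' 1 → fail=2;  out ∅∪∅=∅
  n6('cbbcbb'): parent n5 fail=2; on 'b' 2 → fail=3;  out {0}∪∅={0}
  n15('cbaaab'): parent n14 fail=24; on 'b' 24→25→7 → fail=8;  out {2}∪∅={2}
  n20('ccbcba'): parent n19 fail=2; on 'a' 2 → fail=12;  out {3}∪{5}={3,5}

Scan:
pos 0 'b': at 21
pos 1 'c': at 1 (fail-walked)
pos 2 'b': at 2
pos 3 'a': at 12  ** P5@[3:3]
pos 4 'a': at 13  ** P5@[4:4],P6@[3:4]
pos 5 'a': at 14  ** P4@[2:5],P5@[5:5],P6@[4:5]
pos 6 'b': at 15  ** P2@[1:6]
pos 7 'a': at 9 (fail-walked)  ** P5@[7:7]
pos 8 'a': at 23 (fail-walked)  ** P5@[8:8],P6@[7:8]
pos 9 'a': at 24  ** P4@[6:9],P5@[9:9],P6@[8:9]
pos 10 'a': at 25 (fail-walked)  ** P5@[10:10],P6@[9:10]
pos 11 'b': at 8 (fail-walked)
pos 12 'b': at 21 (fail-walked)
pos 13 'b': at 21 (fail-walked)
pos 14 'a': at 22  ** P5@[14:14]
pos 15 'a': at 23  ** P5@[15:15],P6@[14:15]
pos 16 'a': at 24  ** P4@[13:16],P5@[16:16],P6@[15:16]
pos 17 'b': at 8 (fail-walked)
pos 18 'a': at 9  ** P5@[18:18]
pos 19 'c': at 10
pos 20 'c': at 11  ** P1@[16:20]
pos 21 'c': at 16 (fail-walked)
pos 22 'b': at 17
pos 23 'b': at 3 (fail-walked)
pos 24 'c': at 4
pos 25 'b': at 5
pos 26 'b': at 6  ** P0@[21:26]
pos 27 'c': at 4 (fail-walked)
pos 28 'b': at 5
pos 29 'a': at 12 (fail-walked)  ** P5@[29:29]
pos 30 'a': at 13  ** P5@[30:30],P6@[29:30]
pos 31 'a': at 14  ** P4@[28:31],P5@[31:31],P6@[30:31]
pos 32 'b': at 15  ** P2@[27:32]
pos 33 'b': at 21 (fail-walked)
pos 34 'a': at 22  ** P5@[34:34]
pos 35 'a': at 23  ** P5@[35:35],P6@[34:35]
pos 36 'a': at 24  ** P4@[33:36],P5@[36:36],P6@[35:36]
pos 37 'b': at 8 (fail-walked)
pos 38 'c': at 1 (fail-walked)
pos 39 'a': at 7 (fail-walked)  ** P5@[39:39]
pos 40 'c': at 1 (fail-walked)
pos 41 'a': at 7 (fail-walked)  ** P5@[41:41]
pos 42 'c': at 1 (fail-walked)
pos 43 'c': at 16
pos 44 'a': at 7 (fail-walked)  ** P5@[44:44]
pos 45 'a': at 25  ** P5@[45:45],P6@[44:45]
pos 46 'a': at 25 (fail-walked)  ** P5@[46:46],P6@[45:46]
pos 47 'b': at 8 (fail-walked)

Result: [[3,5],[4,5],[4,6],[5,4],[5,5],[5,6],[6,2],[7,5],[8,5],[8,6],[9,4],[9,5],[9,6],[10,5],[10,6],[14,5],[15,5],[15,6],[16,4],[16,5],[16,6],[18,5],[20,1],[26,0],[29,5],[30,5],[30,6],[31,4],[31,5],[31,6],[32,2],[34,5],[35,5],[35,6],[36,4],[36,5],[36,6],[39,5],[41,5],[44,5],[45,5],[45,6],[46,5],[46,6]]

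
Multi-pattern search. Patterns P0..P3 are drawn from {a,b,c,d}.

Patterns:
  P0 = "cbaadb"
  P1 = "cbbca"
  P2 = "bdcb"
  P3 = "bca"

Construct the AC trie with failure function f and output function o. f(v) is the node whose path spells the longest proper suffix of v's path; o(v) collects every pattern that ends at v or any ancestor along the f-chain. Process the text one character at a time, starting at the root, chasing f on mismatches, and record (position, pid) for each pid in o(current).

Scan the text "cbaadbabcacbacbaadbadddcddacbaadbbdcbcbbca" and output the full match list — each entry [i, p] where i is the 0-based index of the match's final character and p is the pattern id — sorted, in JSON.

Build automaton:
Trie nodes:
  n0 'ε': b→10 c→1
  n1 'c': b→2
  n2 'cb': a→3 b→7
  n3 'cba': a→4
  n4 'cbaa': d→5
  n5 'cbaad': b→6
  n6 'cbaadb': ·  ←P0
  n7 'cbb': c→8
  n8 'cbbc': a→9
  n9 'cbbca': ·  ←P1
  n10 'b': c→14 d→11
  n11 'bd': c→12
  n12 'bdc': b→13
  n13 'bdcb': ·  ←P2
  n14 'bc': a→15
  n15 'bca': ·  ←P3

BFS fail/out derivation:
  n1('c'): parent n0 fail=0; on 'c' 0 → fail=0;  out ∅∪∅=∅
  n10('b'): parent n0 fail=0; on 'b' 0 → fail=0;  out ∅∪∅=∅
  n2('cb'): parent n1 fail=0; on 'b' 0 → fail=10;  out ∅∪∅=∅
  n11('bd'): parent n10 fail=0; on 'd' 0 → fail=0;  out ∅∪∅=∅
  n14('bc'): parent n10 fail=0; on 'c' 0 → fail=1;  out ∅∪∅=∅
  n3('cba'): parent n2 fail=10; on 'a' 10→0 → fail=0;  out ∅∪∅=∅
  n7('cbb'): parent n2 fail=10; on 'b' 10→0 → fail=10;  out ∅∪∅=∅
  n12('bdc'): parent n11 fail=0; on 'c' 0 → fail=1;  out ∅∪∅=∅
  n15('bca'): parent n14 fail=1; on 'a' 1→0 → fail=0;  out {3}∪∅={3}
  n4('cbaa'): parent n3 fail=0; on 'a' 0 → fail=0;  out ∅∪∅=∅
  n8('cbbc'): parent n7 fail=10; on 'c' 10 → fail=14;  out ∅∪∅=∅
  n13('bdcb'): parent n12 fail=1; on 'b' 1 → fail=2;  out {2}∪∅={2}
  n5('cbaad'): parent n4 fail=0; on 'd' 0 → fail=0;  out ∅∪∅=∅
  n9('cbbca'): parent n8 fail=14; on 'a' 14 → fail=15;  out {1}∪{3}={1,3}
  n6('cbaadb'): parent n5 fail=0; on 'b' 0 → fail=10;  out {0}∪∅={0}

Scan:
pos 0 'c': at 1
pos 1 'b': at 2
pos 2 'a': at 3
pos 3 'a': at 4
pos 4 'd': at 5
pos 5 'b': at 6  emit P0@[0:5]
pos 6 'a': at 0 (fail-walked)
pos 7 'b': at 10
pos 8 'c': at 14
pos 9 'a': at 15  emit P3@[7:9]
pos 10 'c': at 1 (fail-walked)
pos 11 'b': at 2
pos 12 'a': at 3
pos 13 'c': at 1 (fail-walked)
pos 14 'b': at 2
pos 15 'a': at 3
pos 16 'a': at 4
pos 17 'd': at 5
pos 18 'b': at 6  emit P0@[13:18]
pos 19 'a': at 0 (fail-walked)
pos 20 'd': at 0
pos 21 'd': at 0
pos 22 'd': at 0
pos 23 'c': at 1
pos 24 'd': at 0 (fail-walked)
pos 25 'd': at 0
pos 26 'a': at 0
pos 27 'c': at 1
pos 28 'b': at 2
pos 29 'a': at 3
pos 30 'a': at 4
pos 31 'd': at 5
pos 32 'b': at 6  emit P0@[27:32]
pos 33 'b': at 10 (fail-walked)
pos 34 'd': at 11
pos 35 'c': at 12
pos 36 'b': at 13  emit P2@[33:36]
pos 37 'c': at 14 (fail-walked)
pos 38 'b': at 2 (fail-walked)
pos 39 'b': at 7
pos 40 'c': at 8
pos 41 'a': at 9  emit P1@[37:41],P3@[39:41]

Matches: [[5,0],[9,3],[18,0],[32,0],[36,2],[41,1],[41,3]]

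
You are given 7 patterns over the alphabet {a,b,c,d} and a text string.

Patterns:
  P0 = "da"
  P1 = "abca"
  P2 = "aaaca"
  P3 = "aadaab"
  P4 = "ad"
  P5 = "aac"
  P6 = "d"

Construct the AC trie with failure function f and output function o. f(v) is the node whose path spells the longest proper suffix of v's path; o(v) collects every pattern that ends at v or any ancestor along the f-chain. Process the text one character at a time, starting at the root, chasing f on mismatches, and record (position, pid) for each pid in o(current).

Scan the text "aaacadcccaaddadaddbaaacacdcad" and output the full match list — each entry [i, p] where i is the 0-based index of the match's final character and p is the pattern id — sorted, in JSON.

Build:
Trie (insert patterns):
  0='ε' goto a→3 d→1
  1='d' goto a→2  [P6 ends]
  2='da' goto ·  [P0 ends]
  3='a' goto a→7 b→4 d→15
  4='ab' goto c→5
  5='abc' goto a→6
  6='abca' goto ·  [P1 ends]
  7='aa' goto a→8 c→16 d→11
  8='aaa' goto c→9
  9='aaac' goto a→10
  10='aaaca' goto ·  [P2 ends]
  11='aad' goto a→12
  12='aada' goto a→13
  13='aadaa' goto b→14
  14='aadaab' goto ·  [P3 ends]
  15='ad' goto ·  [P4 ends]
  16='aac' goto ·  [P5 ends]

Failure links (BFS by depth):
  n1('d'): parent n0 fail=0; on 'd' 0 → fail=0;  out {6}∪∅={6}
  n3('a'): parent n0 fail=0; on 'a' 0 → fail=0;  out ∅∪∅=∅
  n2('da'): parent n1 fail=0; on 'a' 0 → fail=3;  out {0}∪∅={0}
  n4('ab'): parent n3 fail=0; on 'b' 0 → fail=0;  out ∅∪∅=∅
  n7('aa'): parent n3 fail=0; on 'a' 0 → fail=3;  out ∅∪∅=∅
  n15('ad'): parent n3 fail=0; on 'd' 0 → fail=1;  out {4}∪{6}={4,6}
  n5('abc'): parent n4 fail=0; on 'c' 0 → fail=0;  out ∅∪∅=∅
  n8('aaa'): parent n7 fail=3; on 'a' 3 → fail=7;  out ∅∪∅=∅
  n11('aad'): parent n7 fail=3; on 'd' 3 → fail=15;  out ∅∪{4,6}={4,6}
  n16('aac'): parent n7 fail=3; on 'c' 3→0 → fail=0;  out {5}∪∅={5}
  n6('abca'): parent n5 fail=0; on 'a' 0 → fail=3;  out {1}∪∅={1}
  n9('aaac'): parent n8 fail=7; on 'c' 7 → fail=16;  out ∅∪{5}={5}
  n12('aada'): parent n11 fail=15; on 'a' 15→1 → fail=2;  out ∅∪{0}={0}
  n10('aaaca'): parent n9 fail=16; on 'a' 16→0 → fail=3;  out {2}∪∅={2}
  n13('aadaa'): parent n12 fail=2; on 'a' 2→3 → fail=7;  out ∅∪∅=∅
  n14('aadaab'): parent n13 fail=7; on 'b' 7→3 → fail=4;  out {3}∪∅={3}

Run:
pos 0 'a': at 3
pos 1 'a': at 7
pos 2 'a': at 8
pos 3 'c': at 9  ** P5@[1:3]
pos 4 'a': at 10  ** P2@[0:4]
pos 5 'd': at 15 (fail-walked)  ** P4@[4:5],P6@[5:5]
pos 6 'c': at 0 (fail-walked)
pos 7 'c': at 0
pos 8 'c': at 0
pos 9 'a': at 3
pos 10 'a': at 7
pos 11 'd': at 11  ** P4@[10:11],P6@[11:11]
pos 12 'd': at 1 (fail-walked)  ** P6@[12:12]
pos 13 'a': at 2  ** P0@[12:13]
pos 14 'd': at 15 (fail-walked)  ** P4@[13:14],P6@[14:14]
pos 15 'a': at 2 (fail-walked)  ** P0@[14:15]
pos 16 'd': at 15 (fail-walked)  ** P4@[15:16],P6@[16:16]
pos 17 'd': at 1 (fail-walked)  ** P6@[17:17]
pos 18 'b': at 0 (fail-walked)
pos 19 'a': at 3
pos 20 'a': at 7
pos 21 'a': at 8
pos 22 'c': at 9  ** P5@[20:22]
pos 23 'a': at 10  ** P2@[19:23]
pos 24 'c': at 0 (fail-walked)
pos 25 'd': at 1  ** P6@[25:25]
pos 26 'c': at 0 (fail-walked)
pos 27 'a': at 3
pos 28 'd': at 15  ** P4@[27:28],P6@[28:28]

Matches: [[3,5],[4,2],[5,4],[5,6],[11,4],[11,6],[12,6],[13,0],[14,4],[14,6],[15,0],[16,4],[16,6],[17,6],[22,5],[23,2],[25,6],[28,4],[28,6]]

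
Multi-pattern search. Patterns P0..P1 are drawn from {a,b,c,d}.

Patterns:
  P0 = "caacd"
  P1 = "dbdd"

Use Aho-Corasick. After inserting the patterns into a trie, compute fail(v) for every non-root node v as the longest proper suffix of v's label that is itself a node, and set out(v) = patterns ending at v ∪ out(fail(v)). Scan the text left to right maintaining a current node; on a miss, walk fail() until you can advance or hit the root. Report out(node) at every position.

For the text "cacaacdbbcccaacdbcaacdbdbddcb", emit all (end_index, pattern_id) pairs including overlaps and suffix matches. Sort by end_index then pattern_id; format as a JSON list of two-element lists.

Build automaton:
Trie (insert patterns):
  0='ε' goto c→1 d→6
  1='c' goto a→2
  2='ca' goto a→3
  3='caa' goto c→4
  4='caac' goto d→5
  5='caacd' goto ·  ←P0
  6='d' goto b→7
  7='db' goto d→8
  8='dbd' goto d→9
  9='dbdd' goto ·  ←P1

Failure links (BFS by depth):
  n1('c'): parent n0 fail=0; on 'c' 0 → fail=0;  out ∅∪∅=∅
  n6('d'): parent n0 fail=0; on 'd' 0 → fail=0;  out ∅∪∅=∅
  n2('ca'): parent n1 fail=0; on 'a' 0 → fail=0;  out ∅∪∅=∅
  n7('db'): parent n6 fail=0; on 'b' 0 → fail=0;  out ∅∪∅=∅
  n3('caa'): parent n2 fail=0; on 'a' 0 → fail=0;  out ∅∪∅=∅
  n8('dbd'): parent n7 fail=0; on 'd' 0 → fail=6;  out ∅∪∅=∅
  n4('caac'): parent n3 fail=0; on 'c' 0 → fail=1;  out ∅∪∅=∅
  n9('dbdd'): parent n8 fail=6; on 'd' 6→0 → fail=6;  out {1}∪∅={1}
  n5('caacd'): parent n4 fail=1; on 'd' 1→0 → fail=6;  out {0}∪∅={0}

Scan:
[0] read 'c'  n0⇒n1
[1] read 'a'  n1⇒n2
[2] read 'c'  n2⇒n1 ·f
[3] read 'a'  n1⇒n2
[4] read 'a'  n2⇒n3
[5] read 'c'  n3⇒n4
[6] read 'd'  n4⇒n5  ** P0@[2:6]
[7] read 'b'  n5⇒n7 ·f
[8] read 'b'  n7⇒n0 ·f
[9] read 'c'  n0⇒n1
[10] read 'c'  n1⇒n1 ·f
[11] read 'c'  n1⇒n1 ·f
[12] read 'a'  n1⇒n2
[13] read 'a'  n2⇒n3
[14] read 'c'  n3⇒n4
[15] read 'd'  n4⇒n5  ** P0@[11:15]
[16] read 'b'  n5⇒n7 ·f
[17] read 'c'  n7⇒n1 ·f
[18] read 'a'  n1⇒n2
[19] read 'a'  n2⇒n3
[20] read 'c'  n3⇒n4
[21] read 'd'  n4⇒n5  ** P0@[17:21]
[22] read 'b'  n5⇒n7 ·f
[23] read 'd'  n7⇒n8
[24] read 'b'  n8⇒n7 ·f
[25] read 'd'  n7⇒n8
[26] read 'd'  n8⇒n9  ** P1@[23:26]
[27] read 'c'  n9⇒n1 ·f
[28] read 'b'  n1⇒n0 ·f

All matches (sorted): [[6,0],[15,0],[21,0],[26,1]]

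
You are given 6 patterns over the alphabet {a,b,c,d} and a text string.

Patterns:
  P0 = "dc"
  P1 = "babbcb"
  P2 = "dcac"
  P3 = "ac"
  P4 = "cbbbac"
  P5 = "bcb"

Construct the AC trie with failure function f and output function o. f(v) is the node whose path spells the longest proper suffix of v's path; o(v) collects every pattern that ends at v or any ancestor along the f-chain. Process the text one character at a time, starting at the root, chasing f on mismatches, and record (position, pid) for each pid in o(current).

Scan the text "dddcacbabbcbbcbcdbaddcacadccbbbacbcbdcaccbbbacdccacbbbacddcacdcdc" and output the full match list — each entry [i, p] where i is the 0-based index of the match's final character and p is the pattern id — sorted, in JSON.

Build:
Trie nodes:
  0='ε' goto a→11 b→3 c→13 d→1
  1='d' goto c→2
  2='dc' goto a→9  [P0 ends]
  3='b' goto a→4 c→19
  4='ba' goto b→5
  5='bab' goto b→6
  6='babb' goto c→7
  7='babbc' goto b→8
  8='babbcb' goto ·  [P1 ends]
  9='dca' goto c→10
  10='dcac' goto ·  [P2 ends]
  11='a' goto c→12
  12='ac' goto ·  [P3 ends]
  13='c' goto b→14
  14='cb' goto b→15
  15='cbb' goto b→16
  16='cbbb' goto a→17
  17='cbbba' goto c→18
  18='cbbbac' goto ·  [P4 ends]
  19='bc' goto b→20
  20='bcb' goto ·  [P5 ends]

Failure links (BFS by depth):
  n1('d'): parent n0 fail=0; on 'd' 0 → fail=0;  out ∅∪∅=∅
  n3('b'): parent n0 fail=0; on 'b' 0 → fail=0;  out ∅∪∅=∅
  n11('a'): parent n0 fail=0; on 'a' 0 → fail=0;  out ∅∪∅=∅
  n13('c'): parent n0 fail=0; on 'c' 0 → fail=0;  out ∅∪∅=∅
  n2('dc'): parent n1 fail=0; on 'c' 0 → fail=13;  out {0}∪∅={0}
  n4('ba'): parent n3 fail=0; on 'a' 0 → fail=11;  out ∅∪∅=∅
  n12('ac'): parent n11 fail=0; on 'c' 0 → fail=13;  out {3}∪∅={3}
  n14('cb'): parent n13 fail=0; on 'b' 0 → fail=3;  out ∅∪∅=∅
  n19('bc'): parent n3 fail=0; on 'c' 0 → fail=13;  out ∅∪∅=∅
  n5('bab'): parent n4 fail=11; on 'b' 11→0 → fail=3;  out ∅∪∅=∅
  n9('dca'): parent n2 fail=13; on 'a' 13→0 → fail=11;  out ∅∪∅=∅
  n15('cbb'): parent n14 fail=3; on 'b' 3→0 → fail=3;  out ∅∪∅=∅
  n20('bcb'): parent n19 fail=13; on 'b' 13 → fail=14;  out {5}∪∅={5}
  n6('babb'): parent n5 fail=3; on 'b' 3→0 → fail=3;  out ∅∪∅=∅
  n10('dcac'): parent n9 fail=11; on 'c' 11 → fail=12;  out {2}∪{3}={2,3}
  n16('cbbb'): parent n15 fail=3; on 'b' 3→0 → fail=3;  out ∅∪∅=∅
  n7('babbc'): parent n6 fail=3; on 'c' 3 → fail=19;  out ∅∪∅=∅
  n17('cbbba'): parent n16 fail=3; on 'a' 3 → fail=4;  out ∅∪∅=∅
  n8('babbcb'): parent n7 fail=19; on 'b' 19 → fail=20;  out {1}∪{5}={1,5}
  n18('cbbbac'): parent n17 fail=4; on 'c' 4→11 → fail=12;  out {4}∪{3}={3,4}

Run:
pos 0 'd': at 1
pos 1 'd': at 1 (via fail)
pos 2 'd': at 1 (via fail)
pos 3 'c': at 2  emit P0@[2:3]
pos 4 'a': at 9
pos 5 'c': at 10  emit P2@[2:5],P3@[4:5]
pos 6 'b': at 14 (via fail)
pos 7 'a': at 4 (via fail)
pos 8 'b': at 5
pos 9 'b': at 6
pos 10 'c': at 7
pos 11 'b': at 8  emit P1@[6:11],P5@[9:11]
pos 12 'b': at 15 (via fail)
pos 13 'c': at 19 (via fail)
pos 14 'b': at 20  emit P5@[12:14]
pos 15 'c': at 19 (via fail)
pos 16 'd': at 1 (via fail)
pos 17 'b': at 3 (via fail)
pos 18 'a': at 4
pos 19 'd': at 1 (via fail)
pos 20 'd': at 1 (via fail)
pos 21 'c': at 2  emit P0@[20:21]
pos 22 'a': at 9
pos 23 'c': at 10  emit P2@[20:23],P3@[22:23]
pos 24 'a': at 11 (via fail)
pos 25 'd': at 1 (via fail)
pos 26 'c': at 2  emit P0@[25:26]
pos 27 'c': at 13 (via fail)
pos 28 'b': at 14
pos 29 'b': at 15
pos 30 'b': at 16
pos 31 'a': at 17
pos 32 'c': at 18  emit P3@[31:32],P4@[27:32]
pos 33 'b': at 14 (via fail)
pos 34 'c': at 19 (via fail)
pos 35 'b': at 20  emit P5@[33:35]
pos 36 'd': at 1 (via fail)
pos 37 'c': at 2  emit P0@[36:37]
pos 38 'a': at 9
pos 39 'c': at 10  emit P2@[36:39],P3@[38:39]
pos 40 'c': at 13 (via fail)
pos 41 'b': at 14
pos 42 'b': at 15
pos 43 'b': at 16
pos 44 'a': at 17
pos 45 'c': at 18  emit P3@[44:45],P4@[40:45]
pos 46 'd': at 1 (via fail)
pos 47 'c': at 2  emit P0@[46:47]
pos 48 'c': at 13 (via fail)
pos 49 'a': at 11 (via fail)
pos 50 'c': at 12  emit P3@[49:50]
pos 51 'b': at 14 (via fail)
pos 52 'b': at 15
pos 53 'b': at 16
pos 54 'a': at 17
pos 55 'c': at 18  emit P3@[54:55],P4@[50:55]
pos 56 'd': at 1 (via fail)
pos 57 'd': at 1 (via fail)
pos 58 'c': at 2  emit P0@[57:58]
pos 59 'a': at 9
pos 60 'c': at 10  emit P2@[57:60],P3@[59:60]
pos 61 'd': at 1 (via fail)
pos 62 'c': at 2  emit P0@[61:62]
pos 63 'd': at 1 (via fail)
pos 64 'c': at 2  emit P0@[63:64]

Result: [[3,0],[5,2],[5,3],[11,1],[11,5],[14,5],[21,0],[23,2],[23,3],[26,0],[32,3],[32,4],[35,5],[37,0],[39,2],[39,3],[45,3],[45,4],[47,0],[50,3],[55,3],[55,4],[58,0],[60,2],[60,3],[62,0],[64,0]]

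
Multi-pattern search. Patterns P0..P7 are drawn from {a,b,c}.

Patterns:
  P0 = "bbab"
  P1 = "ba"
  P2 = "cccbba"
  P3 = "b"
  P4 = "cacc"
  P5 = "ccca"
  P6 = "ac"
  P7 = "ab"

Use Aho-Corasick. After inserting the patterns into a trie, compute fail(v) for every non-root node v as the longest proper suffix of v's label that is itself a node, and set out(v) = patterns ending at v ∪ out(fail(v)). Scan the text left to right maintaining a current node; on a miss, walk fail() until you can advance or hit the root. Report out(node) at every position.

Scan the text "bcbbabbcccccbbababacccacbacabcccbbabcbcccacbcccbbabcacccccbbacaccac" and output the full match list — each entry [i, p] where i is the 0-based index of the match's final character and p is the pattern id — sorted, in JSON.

Build automaton:
Trie (insert patterns):
  n0 'ε': a→16 b→1 c→6
  n1 'b': a→5 b→2  [P3 ends]
  n2 'bb': a→3
  n3 'bba': b→4
  n4 'bbab': ·  [P0 ends]
  n5 'ba': ·  [P1 ends]
  n6 'c': a→12 c→7
  n7 'cc': c→8
  n8 'ccc': a→15 b→9
  n9 'cccb': b→10
  n10 'cccbb': a→11
  n11 'cccbba': ·  [P2 ends]
  n12 'ca': c→13
  n13 'cac': c→14
  n14 'cacc': ·  [P4 ends]
  n15 'ccca': ·  [P5 ends]
  n16 'a': b→18 c→17
  n17 'ac': ·  [P6 ends]
  n18 'ab': ·  [P7 ends]

Failure links (BFS by depth):
  n1('b'): parent n0 fail=0; on 'b' 0 → fail=0;  out {3}∪∅={3}
  n6('c'): parent n0 fail=0; on 'c' 0 → fail=0;  out ∅∪∅=∅
  n16('a'): parent n0 fail=0; on 'a' 0 → fail=0;  out ∅∪∅=∅
  n2('bb'): parent n1 fail=0; on 'b' 0 → fail=1;  out ∅∪{3}={3}
  n5('ba'): parent n1 fail=0; on 'a' 0 → fail=16;  out {1}∪∅={1}
  n7('cc'): parent n6 fail=0; on 'c' 0 → fail=6;  out ∅∪∅=∅
  n12('ca'): parent n6 fail=0; on 'a' 0 → fail=16;  out ∅∪∅=∅
  n17('ac'): parent n16 fail=0; on 'c' 0 → fail=6;  out {6}∪∅={6}
  n18('ab'): parent n16 fail=0; on 'b' 0 → fail=1;  out {7}∪{3}={3,7}
  n3('bba'): parent n2 fail=1; on 'a' 1 → fail=5;  out ∅∪{1}={1}
  n8('ccc'): parent n7 fail=6; on 'c' 6 → fail=7;  out ∅∪∅=∅
  n13('cac'): parent n12 fail=16; on 'c' 16 → fail=17;  out ∅∪{6}={6}
  n4('bbab'): parent n3 fail=5; on 'b' 5→16 → fail=18;  out {0}∪{3,7}={0,3,7}
  n9('cccb'): parent n8 fail=7; on 'b' 7→6→0 → fail=1;  out ∅∪{3}={3}
  n14('cacc'): parent n13 fail=17; on 'c' 17→6 → fail=7;  out {4}∪∅={4}
  n15('ccca'): parent n8 fail=7; on 'a' 7→6 → fail=12;  out {5}∪∅={5}
  n10('cccbb'): parent n9 fail=1; on 'b' 1 → fail=2;  out ∅∪{3}={3}
  n11('cccbba'): parent n10 fail=2; on 'a' 2 → fail=3;  out {2}∪{1}={1,2}

Text stream:
pos 0 'b': at 1  → match P3@[0:0]
pos 1 'c': at 6 (fail-walked)
pos 2 'b': at 1 (fail-walked)  → match P3@[2:2]
pos 3 'b': at 2  → match P3@[3:3]
pos 4 'a': at 3  → match P1@[3:4]
pos 5 'b': at 4  → match P0@[2:5],P3@[5:5],P7@[4:5]
pos 6 'b': at 2 (fail-walked)  → match P3@[6:6]
pos 7 'c': at 6 (fail-walked)
pos 8 'c': at 7
pos 9 'c': at 8
pos 10 'c': at 8 (fail-walked)
pos 11 'c': at 8 (fail-walked)
pos 12 'b': at 9  → match P3@[12:12]
pos 13 'b': at 10  → match P3@[13:13]
pos 14 'a': at 11  → match P1@[13:14],P2@[9:14]
pos 15 'b': at 4 (fail-walked)  → match P0@[12:15],P3@[15:15],P7@[14:15]
pos 16 'a': at 5 (fail-walked)  → match P1@[15:16]
pos 17 'b': at 18 (fail-walked)  → match P3@[17:17],P7@[16:17]
pos 18 'a': at 5 (fail-walked)  → match P1@[17:18]
pos 19 'c': at 17 (fail-walked)  → match P6@[18:19]
pos 20 'c': at 7 (fail-walked)
pos 21 'c': at 8
pos 22 'a': at 15  → match P5@[19:22]
pos 23 'c': at 13 (fail-walked)  → match P6@[22:23]
pos 24 'b': at 1 (fail-walked)  → match P3@[24:24]
pos 25 'a': at 5  → match P1@[24:25]
pos 26 'c': at 17 (fail-walked)  → match P6@[25:26]
pos 27 'a': at 12 (fail-walked)
pos 28 'b': at 18 (fail-walked)  → match P3@[28:28],P7@[27:28]
pos 29 'c': at 6 (fail-walked)
pos 30 'c': at 7
pos 31 'c': at 8
pos 32 'b': at 9  → match P3@[32:32]
pos 33 'b': at 10  → match P3@[33:33]
pos 34 'a': at 11  → match P1@[33:34],P2@[29:34]
pos 35 'b': at 4 (fail-walked)  → match P0@[32:35],P3@[35:35],P7@[34:35]
pos 36 'c': at 6 (fail-walked)
pos 37 'b': at 1 (fail-walked)  → match P3@[37:37]
pos 38 'c': at 6 (fail-walked)
pos 39 'c': at 7
pos 40 'c': at 8
pos 41 'a': at 15  → match P5@[38:41]
pos 42 'c': at 13 (fail-walked)  → match P6@[41:42]
pos 43 'b': at 1 (fail-walked)  → match P3@[43:43]
pos 44 'c': at 6 (fail-walked)
pos 45 'c': at 7
pos 46 'c': at 8
pos 47 'b': at 9  → match P3@[47:47]
pos 48 'b': at 10  → match P3@[48:48]
pos 49 'a': at 11  → match P1@[48:49],P2@[44:49]
pos 50 'b': at 4 (fail-walked)  → match P0@[47:50],P3@[50:50],P7@[49:50]
pos 51 'c': at 6 (fail-walked)
pos 52 'a': at 12
pos 53 'c': at 13  → match P6@[52:53]
pos 54 'c': at 14  → match P4@[51:54]
pos 55 'c': at 8 (fail-walked)
pos 56 'c': at 8 (fail-walked)
pos 57 'c': at 8 (fail-walked)
pos 58 'b': at 9  → match P3@[58:58]
pos 59 'b': at 10  → match P3@[59:59]
pos 60 'a': at 11  → match P1@[59:60],P2@[55:60]
pos 61 'c': at 17 (fail-walked)  → match P6@[60:61]
pos 62 'a': at 12 (fail-walked)
pos 63 'c': at 13  → match P6@[62:63]
pos 64 'c': at 14  → match P4@[61:64]
pos 65 'a': at 12 (fail-walked)
pos 66 'c': at 13  → match P6@[65:66]

All matches (sorted): [[0,3],[2,3],[3,3],[4,1],[5,0],[5,3],[5,7],[6,3],[12,3],[13,3],[14,1],[14,2],[15,0],[15,3],[15,7],[16,1],[17,3],[17,7],[18,1],[19,6],[22,5],[23,6],[24,3],[25,1],[26,6],[28,3],[28,7],[32,3],[33,3],[34,1],[34,2],[35,0],[35,3],[35,7],[37,3],[41,5],[42,6],[43,3],[47,3],[48,3],[49,1],[49,2],[50,0],[50,3],[50,7],[53,6],[54,4],[58,3],[59,3],[60,1],[60,2],[61,6],[63,6],[64,4],[66,6]]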